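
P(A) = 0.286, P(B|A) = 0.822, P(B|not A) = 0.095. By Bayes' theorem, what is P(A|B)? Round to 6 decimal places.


P(A|B) = P(B|A)*P(A) / P(B), P(B) = P(B|A)*P(A) + P(B|not A)*P(not A)
P(B|A)*P(A) = 0.822 * 0.286 = 0.235092
P(B|not A)*P(not A) = 0.095 * 0.714 = 0.06783
P(B) = 0.235092 + 0.06783 = 0.302922
P(A|B) = 0.235092 / 0.302922 ≈ 0.77608097

0.776081


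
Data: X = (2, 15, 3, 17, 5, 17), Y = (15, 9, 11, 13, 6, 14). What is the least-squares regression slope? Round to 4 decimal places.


b = sum((xi-xbar)(yi-ybar)) / sum((xi-xbar)^2)
n = 6, xbar = 59/6 ≈ 9.833333, ybar = 68/6 = 34/3 ≈ 11.333333
Sxy = sum((xi-xbar)(yi-ybar)) = 55/3 ≈ 18.333333
Sxx = sum((xi-xbar)^2) = 1565/6 ≈ 260.833333
b = Sxy / Sxx = 22/313 ≈ 0.070288

0.0703


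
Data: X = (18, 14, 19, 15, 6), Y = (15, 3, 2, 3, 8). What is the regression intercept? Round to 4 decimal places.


a = ybar - b*xbar, where b = sum((xi-xbar)(yi-ybar)) / sum((xi-xbar)^2)
n = 5, xbar = 72/5 = 14.4, ybar = 31/5 = 6.2
Sxy = sum((xi-xbar)(yi-ybar)) = -3.4
Sxx = sum((xi-xbar)^2) = 105.2
b = Sxy / Sxx = -17/526 ≈ -0.032319
a = 6.2 - (-0.032319) * 14.4 = 1753/263 ≈ 6.665399

6.6654


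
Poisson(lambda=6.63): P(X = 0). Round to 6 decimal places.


P = e^(-lam) * lam^k / k!
e^(-6.63) ≈ 0.001320163
lam^k = 6.63^0 = 1
k! = 0! = 1
P = 0.001320163 * 1 / 1 ≈ 0.001320

0.001320


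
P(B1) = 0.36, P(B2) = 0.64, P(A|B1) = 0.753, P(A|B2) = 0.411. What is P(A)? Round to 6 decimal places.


P(A) = P(A|B1)*P(B1) + P(A|B2)*P(B2)
P(A|B1)*P(B1) = 0.753 * 0.36 = 0.27108
P(A|B2)*P(B2) = 0.411 * 0.64 = 0.26304
P(A) = 0.27108 + 0.26304 = 0.53412

0.534120


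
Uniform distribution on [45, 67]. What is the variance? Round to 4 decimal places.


Var = (b-a)^2 / 12
(b-a)^2 = (67 - 45)^2 = 484
Var = 484/12 ≈ 40.333333

40.3333


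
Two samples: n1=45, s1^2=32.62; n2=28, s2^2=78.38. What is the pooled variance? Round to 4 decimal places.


sp^2 = ((n1-1)*s1^2 + (n2-1)*s2^2)/(n1+n2-2)
(n1-1)*s1^2 = 44 * 32.62 = 1435.28
(n2-1)*s2^2 = 27 * 78.38 = 2116.26
numerator = 1435.28 + 2116.26 = 3551.54
n1+n2-2 = 71
sp^2 = 3551.54 / 71 = 177577/3550 ≈ 50.021690

50.0217


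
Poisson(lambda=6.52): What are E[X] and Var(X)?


E[X] = Var(X) = lambda = 6.52

6.52, 6.52


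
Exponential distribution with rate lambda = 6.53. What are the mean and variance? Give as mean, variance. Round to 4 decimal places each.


mean = 1/lam, var = 1/lam^2
mean = 1 / 6.53 = 100/653 ≈ 0.153139
lam^2 = 6.53^2 = 42.6409
var = 1 / 42.6409 ≈ 0.023452

0.1531, 0.0235


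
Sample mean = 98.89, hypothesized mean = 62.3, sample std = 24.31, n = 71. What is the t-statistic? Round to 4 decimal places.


t = (xbar - mu0) / (s/sqrt(n))
xbar - mu0 = 98.89 - 62.3 = 36.59
sqrt(71) ≈ 8.42614977
s/sqrt(n) = 24.31 / 8.42614977 ≈ 2.88506621
t = 36.59 / 2.88506621 ≈ 12.682551

12.6826


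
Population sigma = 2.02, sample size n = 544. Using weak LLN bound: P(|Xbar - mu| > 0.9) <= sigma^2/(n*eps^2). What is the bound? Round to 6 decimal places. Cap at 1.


bound = min(1, sigma^2/(n*eps^2))
sigma^2 = 2.02^2 = 4.0804
n*eps^2 = 544 * 0.9^2 = 544 * 0.81 = 440.64
sigma^2/(n*eps^2) = 4.0804 / 440.64 ≈ 0.00926017

0.009260


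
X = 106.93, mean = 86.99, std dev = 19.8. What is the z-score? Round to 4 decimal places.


z = (X - mu) / sigma
X - mu = 106.93 - 86.99 = 19.94
z = 19.94 / 19.8 = 997/990 ≈ 1.007071

1.0071


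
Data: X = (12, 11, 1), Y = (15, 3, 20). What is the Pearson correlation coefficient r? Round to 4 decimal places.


r = sum((xi-xbar)(yi-ybar)) / sqrt(sum((xi-xbar)^2) * sum((yi-ybar)^2))
n = 3, xbar = 24/3 = 8, ybar = 38/3 ≈ 12.666667
Sxy = sum((xi-xbar)(yi-ybar)) = -71
Sxx = sum((xi-xbar)^2) = 74
Syy = sum((yi-ybar)^2) = 458/3 ≈ 152.666667
sqrt(Sxx*Syy) ≈ 106.288914
r = Sxy / sqrt(Sxx*Syy) = -71 / 106.288914 ≈ -0.667991

-0.6680


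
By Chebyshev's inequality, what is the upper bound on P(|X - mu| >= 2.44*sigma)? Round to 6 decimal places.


P <= 1/k^2
k^2 = 2.44^2 = 5.9536
1/k^2 = 1 / 5.9536 = 625/3721 ≈ 0.16796560

0.167966


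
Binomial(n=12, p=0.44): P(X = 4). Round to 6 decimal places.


P = C(n,k) * p^k * (1-p)^(n-k)
C(12,4) = 495
p^k = 0.44^4 = 0.03748096
(1-p)^(n-k) = 0.56^8 ≈ 0.009671731
P = 495 * 0.03748096 * 0.009671731 ≈ 0.179440

0.179440


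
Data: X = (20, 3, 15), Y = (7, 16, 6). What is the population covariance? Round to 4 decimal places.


Cov = (1/n)*sum((xi-xbar)(yi-ybar))
n = 3, xbar = 38/3 ≈ 12.666667, ybar = 29/3 ≈ 9.666667
sum((xi-xbar)(yi-ybar)) = -268/3 ≈ -89.333333
Cov = -89.333333 / 3 = -268/9 ≈ -29.777778

-29.7778


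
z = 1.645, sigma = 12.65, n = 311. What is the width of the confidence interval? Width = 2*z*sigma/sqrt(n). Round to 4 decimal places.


width = 2*z*sigma/sqrt(n)
2*z*sigma = 2 * 1.645 * 12.65 = 41.6185
sqrt(311) ≈ 17.635192
width = 41.6185 / 17.635192 ≈ 2.359969

2.3600


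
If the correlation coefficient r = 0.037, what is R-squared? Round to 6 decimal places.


R^2 = r^2 = (0.037)^2 = 0.001369

0.001369


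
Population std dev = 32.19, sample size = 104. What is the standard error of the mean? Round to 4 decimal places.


SE = sigma / sqrt(n)
sqrt(104) ≈ 10.198039
SE = 32.19 / 10.198039 ≈ 3.156489

3.1565


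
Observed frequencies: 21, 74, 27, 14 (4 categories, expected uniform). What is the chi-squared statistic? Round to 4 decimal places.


chi2 = sum((O-E)^2/E), E = total/4
total = 136, E = 136/4 = 34
(21 - 34)^2 / 34 = 169 / 34 = 169/34 ≈ 4.970588
(74 - 34)^2 / 34 = 1600 / 34 = 800/17 ≈ 47.058824
(27 - 34)^2 / 34 = 49 / 34 = 49/34 ≈ 1.441176
(14 - 34)^2 / 34 = 400 / 34 = 200/17 ≈ 11.764706
chi2 = 1109/17 ≈ 65.235294

65.2353


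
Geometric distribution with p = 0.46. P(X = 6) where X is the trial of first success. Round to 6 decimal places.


P = (1-p)^(k-1) * p
(1-p)^(k-1) = 0.54^5 ≈ 0.04591650
P = 0.04591650 * 0.46 ≈ 0.02112159

0.021122


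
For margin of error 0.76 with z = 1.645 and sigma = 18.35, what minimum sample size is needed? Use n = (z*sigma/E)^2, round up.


z*sigma/E = 1.645 * 18.35 / 0.76 = 120743/3040 ≈ 39.718092
(z*sigma/E)^2 ≈ 1577.526840
round up: n = 1578

1578


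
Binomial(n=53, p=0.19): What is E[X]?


E[X] = n*p = 53 * 0.19 = 10.07

10.07


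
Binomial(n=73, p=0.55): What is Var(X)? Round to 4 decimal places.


Var = n*p*(1-p) = 73 * 0.55 * 0.45 = 18.0675

18.0675


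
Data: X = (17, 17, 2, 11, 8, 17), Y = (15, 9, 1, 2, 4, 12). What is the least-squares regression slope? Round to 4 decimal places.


b = sum((xi-xbar)(yi-ybar)) / sum((xi-xbar)^2)
n = 6, xbar = 72/6 = 12, ybar = 43/6 ≈ 7.166667
Sxy = sum((xi-xbar)(yi-ybar)) = 152
Sxx = sum((xi-xbar)^2) = 192
b = Sxy / Sxx = 19/24 ≈ 0.791667

0.7917


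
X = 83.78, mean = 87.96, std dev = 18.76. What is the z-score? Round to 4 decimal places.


z = (X - mu) / sigma
X - mu = 83.78 - 87.96 = -4.18
z = -4.18 / 18.76 = -209/938 ≈ -0.222814

-0.2228


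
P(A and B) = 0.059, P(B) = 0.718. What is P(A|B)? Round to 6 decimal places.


P(A|B) = P(A and B) / P(B) = 0.059 / 0.718 = 59/718 ≈ 0.08217270

0.082173


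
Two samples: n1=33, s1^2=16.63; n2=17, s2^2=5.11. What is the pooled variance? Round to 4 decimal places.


sp^2 = ((n1-1)*s1^2 + (n2-1)*s2^2)/(n1+n2-2)
(n1-1)*s1^2 = 32 * 16.63 = 532.16
(n2-1)*s2^2 = 16 * 5.11 = 81.76
numerator = 532.16 + 81.76 = 613.92
n1+n2-2 = 48
sp^2 = 613.92 / 48 = 12.79

12.7900


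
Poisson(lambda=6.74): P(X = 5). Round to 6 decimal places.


P = e^(-lam) * lam^k / k!
e^(-6.74) ≈ 0.001182647
lam^k = 6.74^5 ≈ 13909.114513
k! = 5! = 120
P = 0.001182647 * 13909.114513 / 120 ≈ 0.137080

0.137080


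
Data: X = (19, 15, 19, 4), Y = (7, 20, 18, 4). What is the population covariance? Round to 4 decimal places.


Cov = (1/n)*sum((xi-xbar)(yi-ybar))
n = 4, xbar = 57/4 = 14.25, ybar = 49/4 = 12.25
sum((xi-xbar)(yi-ybar)) = 92.75
Cov = 92.75 / 4 = 23.1875

23.1875


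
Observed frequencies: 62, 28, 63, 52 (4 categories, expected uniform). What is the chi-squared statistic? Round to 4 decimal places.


chi2 = sum((O-E)^2/E), E = total/4
total = 205, E = 205/4 = 51.25
(62 - 51.25)^2 / 51.25 = 115.5625 / 51.25 = 1849/820 ≈ 2.254878
(28 - 51.25)^2 / 51.25 = 540.5625 / 51.25 = 8649/820 ≈ 10.547561
(63 - 51.25)^2 / 51.25 = 138.0625 / 51.25 = 2209/820 ≈ 2.693902
(52 - 51.25)^2 / 51.25 = 0.5625 / 51.25 = 9/820 ≈ 0.010976
chi2 = 3179/205 ≈ 15.507317

15.5073


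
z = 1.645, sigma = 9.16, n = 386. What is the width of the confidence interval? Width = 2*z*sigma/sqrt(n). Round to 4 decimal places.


width = 2*z*sigma/sqrt(n)
2*z*sigma = 2 * 1.645 * 9.16 = 30.1364
sqrt(386) ≈ 19.646883
width = 30.1364 / 19.646883 ≈ 1.533902

1.5339


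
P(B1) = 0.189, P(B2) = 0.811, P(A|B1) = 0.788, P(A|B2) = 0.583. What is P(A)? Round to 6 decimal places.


P(A) = P(A|B1)*P(B1) + P(A|B2)*P(B2)
P(A|B1)*P(B1) = 0.788 * 0.189 = 0.148932
P(A|B2)*P(B2) = 0.583 * 0.811 = 0.472813
P(A) = 0.148932 + 0.472813 = 0.621745

0.621745


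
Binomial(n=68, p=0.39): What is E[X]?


E[X] = n*p = 68 * 0.39 = 26.52

26.52


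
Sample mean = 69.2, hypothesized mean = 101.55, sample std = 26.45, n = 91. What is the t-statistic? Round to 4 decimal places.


t = (xbar - mu0) / (s/sqrt(n))
xbar - mu0 = 69.2 - 101.55 = -32.35
sqrt(91) ≈ 9.53939201
s/sqrt(n) = 26.45 / 9.53939201 ≈ 2.77271339
t = -32.35 / 2.77271339 ≈ -11.667272

-11.6673


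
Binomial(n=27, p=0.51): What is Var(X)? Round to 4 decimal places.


Var = n*p*(1-p) = 27 * 0.51 * 0.49 = 6.7473

6.7473


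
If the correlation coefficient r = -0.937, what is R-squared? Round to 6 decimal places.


R^2 = r^2 = (-0.937)^2 = 0.877969

0.877969


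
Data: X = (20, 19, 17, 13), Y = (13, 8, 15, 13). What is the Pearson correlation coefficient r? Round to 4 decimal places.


r = sum((xi-xbar)(yi-ybar)) / sqrt(sum((xi-xbar)^2) * sum((yi-ybar)^2))
n = 4, xbar = 69/4 = 17.25, ybar = 49/4 = 12.25
Sxy = sum((xi-xbar)(yi-ybar)) = -9.25
Sxx = sum((xi-xbar)^2) = 28.75
Syy = sum((yi-ybar)^2) = 26.75
sqrt(Sxx*Syy) ≈ 27.731976
r = Sxy / sqrt(Sxx*Syy) = -9.25 / 27.731976 ≈ -0.333550

-0.3335


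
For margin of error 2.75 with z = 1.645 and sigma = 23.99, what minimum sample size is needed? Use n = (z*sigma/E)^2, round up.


z*sigma/E = 1.645 * 23.99 / 2.75 ≈ 14.350382
(z*sigma/E)^2 ≈ 205.933458
round up: n = 206

206


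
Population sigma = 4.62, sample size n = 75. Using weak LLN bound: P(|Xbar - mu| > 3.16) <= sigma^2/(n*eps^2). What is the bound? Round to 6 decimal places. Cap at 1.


bound = min(1, sigma^2/(n*eps^2))
sigma^2 = 4.62^2 = 21.3444
n*eps^2 = 75 * 3.16^2 = 75 * 9.9856 = 748.92
sigma^2/(n*eps^2) = 21.3444 / 748.92 ≈ 0.02850024

0.028500


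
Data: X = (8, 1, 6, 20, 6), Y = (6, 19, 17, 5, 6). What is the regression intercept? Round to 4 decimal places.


a = ybar - b*xbar, where b = sum((xi-xbar)(yi-ybar)) / sum((xi-xbar)^2)
n = 5, xbar = 41/5 = 8.2, ybar = 53/5 = 10.6
Sxy = sum((xi-xbar)(yi-ybar)) = -129.6
Sxx = sum((xi-xbar)^2) = 200.8
b = Sxy / Sxx = -162/251 ≈ -0.645418
a = 10.6 - (-0.645418) * 8.2 = 3989/251 ≈ 15.892430

15.8924


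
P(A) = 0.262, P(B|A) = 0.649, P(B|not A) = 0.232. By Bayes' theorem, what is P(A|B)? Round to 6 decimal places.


P(A|B) = P(B|A)*P(A) / P(B), P(B) = P(B|A)*P(A) + P(B|not A)*P(not A)
P(B|A)*P(A) = 0.649 * 0.262 = 0.170038
P(B|not A)*P(not A) = 0.232 * 0.738 = 0.171216
P(B) = 0.170038 + 0.171216 = 0.341254
P(A|B) = 0.170038 / 0.341254 ≈ 0.49827401

0.498274


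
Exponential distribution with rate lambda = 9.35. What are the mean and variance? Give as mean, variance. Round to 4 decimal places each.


mean = 1/lam, var = 1/lam^2
mean = 1 / 9.35 = 20/187 ≈ 0.106952
lam^2 = 9.35^2 = 87.4225
var = 1 / 87.4225 ≈ 0.011439

0.1070, 0.0114


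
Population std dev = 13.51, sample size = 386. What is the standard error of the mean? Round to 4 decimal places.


SE = sigma / sqrt(n)
sqrt(386) ≈ 19.646883
SE = 13.51 / 19.646883 ≈ 0.687641

0.6876


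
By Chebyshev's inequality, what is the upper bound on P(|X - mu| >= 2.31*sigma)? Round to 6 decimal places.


P <= 1/k^2
k^2 = 2.31^2 = 5.3361
1/k^2 = 1 / 5.3361 ≈ 0.18740278

0.187403


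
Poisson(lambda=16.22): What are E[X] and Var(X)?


E[X] = Var(X) = lambda = 16.22

16.22, 16.22


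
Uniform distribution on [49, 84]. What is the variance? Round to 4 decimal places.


Var = (b-a)^2 / 12
(b-a)^2 = (84 - 49)^2 = 1225
Var = 1225/12 ≈ 102.083333

102.0833


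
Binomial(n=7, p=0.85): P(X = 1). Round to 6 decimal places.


P = C(n,k) * p^k * (1-p)^(n-k)
C(7,1) = 7
p^k = 0.85^1 = 0.85
(1-p)^(n-k) = 0.15^6 ≈ 0.00001139063
P = 7 * 0.85 * 0.00001139063 ≈ 0.000068

0.000068


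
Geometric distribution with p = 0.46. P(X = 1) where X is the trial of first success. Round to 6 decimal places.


P = (1-p)^(k-1) * p
(1-p)^(k-1) = 0.54^0 = 1
P = 1 * 0.46 = 0.46

0.460000


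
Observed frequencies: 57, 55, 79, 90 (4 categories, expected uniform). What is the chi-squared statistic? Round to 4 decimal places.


chi2 = sum((O-E)^2/E), E = total/4
total = 281, E = 281/4 = 70.25
(57 - 70.25)^2 / 70.25 = 175.5625 / 70.25 = 2809/1124 ≈ 2.499110
(55 - 70.25)^2 / 70.25 = 232.5625 / 70.25 = 3721/1124 ≈ 3.310498
(79 - 70.25)^2 / 70.25 = 76.5625 / 70.25 = 1225/1124 ≈ 1.089858
(90 - 70.25)^2 / 70.25 = 390.0625 / 70.25 = 6241/1124 ≈ 5.552491
chi2 = 3499/281 ≈ 12.451957

12.4520


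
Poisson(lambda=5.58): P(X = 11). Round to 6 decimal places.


P = e^(-lam) * lam^k / k!
e^(-5.58) ≈ 0.003772566
lam^k = 5.58^11 ≈ 163296241.266684
k! = 11! = 39916800
P = 0.003772566 * 163296241.266684 / 39916800 ≈ 0.015433

0.015433


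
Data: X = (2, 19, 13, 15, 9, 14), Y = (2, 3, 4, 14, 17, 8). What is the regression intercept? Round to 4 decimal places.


a = ybar - b*xbar, where b = sum((xi-xbar)(yi-ybar)) / sum((xi-xbar)^2)
n = 6, xbar = 72/6 = 12, ybar = 48/6 = 8
Sxy = sum((xi-xbar)(yi-ybar)) = 12
Sxx = sum((xi-xbar)^2) = 172
b = Sxy / Sxx = 3/43 ≈ 0.069767
a = 8 - 0.069767 * 12 = 308/43 ≈ 7.162791

7.1628


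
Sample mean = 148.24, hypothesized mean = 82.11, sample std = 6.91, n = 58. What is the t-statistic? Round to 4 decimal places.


t = (xbar - mu0) / (s/sqrt(n))
xbar - mu0 = 148.24 - 82.11 = 66.13
sqrt(58) ≈ 7.61577311
s/sqrt(n) = 6.91 / 7.61577311 ≈ 0.90732745
t = 66.13 / 0.90732745 ≈ 72.884381

72.8844


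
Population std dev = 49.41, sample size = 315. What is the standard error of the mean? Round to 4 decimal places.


SE = sigma / sqrt(n)
sqrt(315) ≈ 17.748239
SE = 49.41 / 17.748239 ≈ 2.783938

2.7839


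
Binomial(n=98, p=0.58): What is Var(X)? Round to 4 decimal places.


Var = n*p*(1-p) = 98 * 0.58 * 0.42 = 23.8728

23.8728


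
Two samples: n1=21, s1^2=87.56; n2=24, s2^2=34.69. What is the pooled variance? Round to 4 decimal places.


sp^2 = ((n1-1)*s1^2 + (n2-1)*s2^2)/(n1+n2-2)
(n1-1)*s1^2 = 20 * 87.56 = 1751.2
(n2-1)*s2^2 = 23 * 34.69 = 797.87
numerator = 1751.2 + 797.87 = 2549.07
n1+n2-2 = 43
sp^2 = 2549.07 / 43 = 254907/4300 ≈ 59.280698

59.2807


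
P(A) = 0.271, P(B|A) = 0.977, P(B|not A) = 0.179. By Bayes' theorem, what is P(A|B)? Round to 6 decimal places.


P(A|B) = P(B|A)*P(A) / P(B), P(B) = P(B|A)*P(A) + P(B|not A)*P(not A)
P(B|A)*P(A) = 0.977 * 0.271 = 0.264767
P(B|not A)*P(not A) = 0.179 * 0.729 = 0.130491
P(B) = 0.264767 + 0.130491 = 0.395258
P(A|B) = 0.264767 / 0.395258 ≈ 0.66985867

0.669859


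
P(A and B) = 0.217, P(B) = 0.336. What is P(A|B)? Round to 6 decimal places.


P(A|B) = P(A and B) / P(B) = 0.217 / 0.336 = 31/48 ≈ 0.64583333

0.645833


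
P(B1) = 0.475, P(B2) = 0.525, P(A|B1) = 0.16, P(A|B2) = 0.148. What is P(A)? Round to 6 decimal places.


P(A) = P(A|B1)*P(B1) + P(A|B2)*P(B2)
P(A|B1)*P(B1) = 0.16 * 0.475 = 0.076
P(A|B2)*P(B2) = 0.148 * 0.525 = 0.0777
P(A) = 0.076 + 0.0777 = 0.1537

0.153700


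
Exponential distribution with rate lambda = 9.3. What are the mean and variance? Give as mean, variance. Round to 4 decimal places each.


mean = 1/lam, var = 1/lam^2
mean = 1 / 9.3 = 10/93 ≈ 0.107527
lam^2 = 9.3^2 = 86.49
var = 1 / 86.49 = 100/8649 ≈ 0.011562

0.1075, 0.0116


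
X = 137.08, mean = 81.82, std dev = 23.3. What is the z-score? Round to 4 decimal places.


z = (X - mu) / sigma
X - mu = 137.08 - 81.82 = 55.26
z = 55.26 / 23.3 = 2763/1165 ≈ 2.371674

2.3717


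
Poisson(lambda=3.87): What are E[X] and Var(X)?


E[X] = Var(X) = lambda = 3.87

3.87, 3.87


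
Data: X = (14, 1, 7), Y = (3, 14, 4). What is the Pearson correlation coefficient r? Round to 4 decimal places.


r = sum((xi-xbar)(yi-ybar)) / sqrt(sum((xi-xbar)^2) * sum((yi-ybar)^2))
n = 3, xbar = 22/3 ≈ 7.333333, ybar = 21/3 = 7
Sxy = sum((xi-xbar)(yi-ybar)) = -70
Sxx = sum((xi-xbar)^2) = 254/3 ≈ 84.666667
Syy = sum((yi-ybar)^2) = 74
sqrt(Sxx*Syy) ≈ 79.153859
r = Sxy / sqrt(Sxx*Syy) = -70 / 79.153859 ≈ -0.884354

-0.8844


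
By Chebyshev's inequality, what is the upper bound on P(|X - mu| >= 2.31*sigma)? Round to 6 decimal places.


P <= 1/k^2
k^2 = 2.31^2 = 5.3361
1/k^2 = 1 / 5.3361 ≈ 0.18740278

0.187403


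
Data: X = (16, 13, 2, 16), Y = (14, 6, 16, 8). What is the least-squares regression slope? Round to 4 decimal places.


b = sum((xi-xbar)(yi-ybar)) / sum((xi-xbar)^2)
n = 4, xbar = 47/4 = 11.75, ybar = 44/4 = 11
Sxy = sum((xi-xbar)(yi-ybar)) = -55
Sxx = sum((xi-xbar)^2) = 132.75
b = Sxy / Sxx = -220/531 ≈ -0.414313

-0.4143


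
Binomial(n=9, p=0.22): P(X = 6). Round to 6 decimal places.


P = C(n,k) * p^k * (1-p)^(n-k)
C(9,6) = 84
p^k = 0.22^6 ≈ 0.0001133799
(1-p)^(n-k) = 0.78^3 = 0.474552
P = 84 * 0.0001133799 * 0.474552 ≈ 0.004520

0.004520


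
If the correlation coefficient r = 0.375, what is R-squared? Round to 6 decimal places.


R^2 = r^2 = (0.375)^2 = 0.140625

0.140625


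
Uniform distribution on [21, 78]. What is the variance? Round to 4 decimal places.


Var = (b-a)^2 / 12
(b-a)^2 = (78 - 21)^2 = 3249
Var = 3249/12 = 270.75

270.7500


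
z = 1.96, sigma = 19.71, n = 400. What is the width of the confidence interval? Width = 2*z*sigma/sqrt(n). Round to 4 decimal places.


width = 2*z*sigma/sqrt(n)
2*z*sigma = 2 * 1.96 * 19.71 = 77.2632
sqrt(400) = 20
width = 77.2632 / 20 = 3.86316

3.8632


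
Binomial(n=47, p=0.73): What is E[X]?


E[X] = n*p = 47 * 0.73 = 34.31

34.31


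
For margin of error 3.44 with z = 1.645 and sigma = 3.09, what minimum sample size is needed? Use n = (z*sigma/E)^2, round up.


z*sigma/E = 1.645 * 3.09 / 3.44 ≈ 1.477631
(z*sigma/E)^2 ≈ 2.183393
round up: n = 3

3


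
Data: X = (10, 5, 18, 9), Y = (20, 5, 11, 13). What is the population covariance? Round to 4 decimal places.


Cov = (1/n)*sum((xi-xbar)(yi-ybar))
n = 4, xbar = 42/4 = 10.5, ybar = 49/4 = 12.25
sum((xi-xbar)(yi-ybar)) = 25.5
Cov = 25.5 / 4 = 6.375

6.3750


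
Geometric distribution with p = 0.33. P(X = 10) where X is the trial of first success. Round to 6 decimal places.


P = (1-p)^(k-1) * p
(1-p)^(k-1) = 0.67^9 ≈ 0.02720653
P = 0.02720653 * 0.33 ≈ 0.008978156

0.008978


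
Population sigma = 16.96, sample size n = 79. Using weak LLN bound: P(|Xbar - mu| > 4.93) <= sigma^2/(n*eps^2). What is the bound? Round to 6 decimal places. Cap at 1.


bound = min(1, sigma^2/(n*eps^2))
sigma^2 = 16.96^2 = 287.6416
n*eps^2 = 79 * 4.93^2 = 79 * 24.3049 = 1920.0871
sigma^2/(n*eps^2) = 287.6416 / 1920.0871 ≈ 0.14980654

0.149807


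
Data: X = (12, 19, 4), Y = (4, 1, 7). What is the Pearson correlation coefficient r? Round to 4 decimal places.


r = sum((xi-xbar)(yi-ybar)) / sqrt(sum((xi-xbar)^2) * sum((yi-ybar)^2))
n = 3, xbar = 35/3 ≈ 11.666667, ybar = 12/3 = 4
Sxy = sum((xi-xbar)(yi-ybar)) = -45
Sxx = sum((xi-xbar)^2) = 338/3 ≈ 112.666667
Syy = sum((yi-ybar)^2) = 18
sqrt(Sxx*Syy) ≈ 45.033321
r = Sxy / sqrt(Sxx*Syy) = -45 / 45.033321 ≈ -0.999260

-0.9993


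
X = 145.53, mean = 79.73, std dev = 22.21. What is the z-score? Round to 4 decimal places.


z = (X - mu) / sigma
X - mu = 145.53 - 79.73 = 65.8
z = 65.8 / 22.21 = 6580/2221 ≈ 2.962629

2.9626


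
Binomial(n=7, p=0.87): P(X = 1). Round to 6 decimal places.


P = C(n,k) * p^k * (1-p)^(n-k)
C(7,1) = 7
p^k = 0.87^1 = 0.87
(1-p)^(n-k) = 0.13^6 = 0.000004826809
P = 7 * 0.87 * 0.000004826809 ≈ 0.000029

0.000029


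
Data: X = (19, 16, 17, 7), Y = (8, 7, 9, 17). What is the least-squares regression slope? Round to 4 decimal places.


b = sum((xi-xbar)(yi-ybar)) / sum((xi-xbar)^2)
n = 4, xbar = 59/4 = 14.75, ybar = 41/4 = 10.25
Sxy = sum((xi-xbar)(yi-ybar)) = -68.75
Sxx = sum((xi-xbar)^2) = 84.75
b = Sxy / Sxx = -275/339 ≈ -0.811209

-0.8112


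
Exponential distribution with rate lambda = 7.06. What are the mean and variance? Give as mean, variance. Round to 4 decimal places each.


mean = 1/lam, var = 1/lam^2
mean = 1 / 7.06 = 50/353 ≈ 0.141643
lam^2 = 7.06^2 = 49.8436
var = 1 / 49.8436 ≈ 0.020063

0.1416, 0.0201


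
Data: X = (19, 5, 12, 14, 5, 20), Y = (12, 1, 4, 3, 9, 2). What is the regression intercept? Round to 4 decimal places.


a = ybar - b*xbar, where b = sum((xi-xbar)(yi-ybar)) / sum((xi-xbar)^2)
n = 6, xbar = 75/6 = 12.5, ybar = 31/6 ≈ 5.166667
Sxy = sum((xi-xbar)(yi-ybar)) = 20.5
Sxx = sum((xi-xbar)^2) = 213.5
b = Sxy / Sxx = 41/427 ≈ 0.096019
a = 5.166667 - 0.096019 * 12.5 = 5081/1281 ≈ 3.966432

3.9664


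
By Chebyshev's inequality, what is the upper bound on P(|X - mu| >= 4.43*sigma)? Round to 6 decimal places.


P <= 1/k^2
k^2 = 4.43^2 = 19.6249
1/k^2 = 1 / 19.6249 ≈ 0.05095567

0.050956


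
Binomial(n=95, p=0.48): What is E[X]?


E[X] = n*p = 95 * 0.48 = 45.6

45.6


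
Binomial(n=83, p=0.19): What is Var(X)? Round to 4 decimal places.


Var = n*p*(1-p) = 83 * 0.19 * 0.81 = 12.7737

12.7737


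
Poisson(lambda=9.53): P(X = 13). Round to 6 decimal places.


P = e^(-lam) * lam^k / k!
e^(-9.53) ≈ 0.00007263962
lam^k = 9.53^13 ≈ 5348200845190.205233
k! = 13! = 6227020800
P = 0.00007263962 * 5348200845190.205233 / 6227020800 ≈ 0.062388

0.062388


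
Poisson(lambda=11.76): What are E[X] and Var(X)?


E[X] = Var(X) = lambda = 11.76

11.76, 11.76


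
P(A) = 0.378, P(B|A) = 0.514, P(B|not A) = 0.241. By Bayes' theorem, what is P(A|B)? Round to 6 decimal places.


P(A|B) = P(B|A)*P(A) / P(B), P(B) = P(B|A)*P(A) + P(B|not A)*P(not A)
P(B|A)*P(A) = 0.514 * 0.378 = 0.194292
P(B|not A)*P(not A) = 0.241 * 0.622 = 0.149902
P(B) = 0.194292 + 0.149902 = 0.344194
P(A|B) = 0.194292 / 0.344194 ≈ 0.56448398

0.564484


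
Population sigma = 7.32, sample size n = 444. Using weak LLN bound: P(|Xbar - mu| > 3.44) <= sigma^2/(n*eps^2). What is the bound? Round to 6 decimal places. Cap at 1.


bound = min(1, sigma^2/(n*eps^2))
sigma^2 = 7.32^2 = 53.5824
n*eps^2 = 444 * 3.44^2 = 444 * 11.8336 = 5254.1184
sigma^2/(n*eps^2) = 53.5824 / 5254.1184 ≈ 0.01019817

0.010198


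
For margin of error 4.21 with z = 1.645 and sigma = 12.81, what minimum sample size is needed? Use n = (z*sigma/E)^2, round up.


z*sigma/E = 1.645 * 12.81 / 4.21 ≈ 5.005333
(z*sigma/E)^2 ≈ 25.053354
round up: n = 26

26


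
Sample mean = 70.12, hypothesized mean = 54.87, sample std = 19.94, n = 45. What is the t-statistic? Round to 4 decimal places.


t = (xbar - mu0) / (s/sqrt(n))
xbar - mu0 = 70.12 - 54.87 = 15.25
sqrt(45) ≈ 6.70820393
s/sqrt(n) = 19.94 / 6.70820393 ≈ 2.97247970
t = 15.25 / 2.97247970 ≈ 5.130397

5.1304


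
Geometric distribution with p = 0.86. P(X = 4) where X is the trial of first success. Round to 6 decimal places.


P = (1-p)^(k-1) * p
(1-p)^(k-1) = 0.14^3 = 0.002744
P = 0.002744 * 0.86 = 0.00235984

0.002360


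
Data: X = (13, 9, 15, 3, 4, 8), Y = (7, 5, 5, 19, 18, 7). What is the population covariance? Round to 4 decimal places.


Cov = (1/n)*sum((xi-xbar)(yi-ybar))
n = 6, xbar = 52/6 = 26/3 ≈ 8.666667, ybar = 61/6 ≈ 10.166667
sum((xi-xbar)(yi-ybar)) = -398/3 ≈ -132.666667
Cov = -132.666667 / 6 = -199/9 ≈ -22.111111

-22.1111


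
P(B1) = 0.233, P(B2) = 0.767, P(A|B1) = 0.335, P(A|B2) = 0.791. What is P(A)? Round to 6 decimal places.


P(A) = P(A|B1)*P(B1) + P(A|B2)*P(B2)
P(A|B1)*P(B1) = 0.335 * 0.233 = 0.078055
P(A|B2)*P(B2) = 0.791 * 0.767 = 0.606697
P(A) = 0.078055 + 0.606697 = 0.684752

0.684752


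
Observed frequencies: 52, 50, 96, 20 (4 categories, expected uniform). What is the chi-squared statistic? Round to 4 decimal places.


chi2 = sum((O-E)^2/E), E = total/4
total = 218, E = 218/4 = 54.5
(52 - 54.5)^2 / 54.5 = 6.25 / 54.5 = 25/218 ≈ 0.114679
(50 - 54.5)^2 / 54.5 = 20.25 / 54.5 = 81/218 ≈ 0.371560
(96 - 54.5)^2 / 54.5 = 1722.25 / 54.5 = 6889/218 ≈ 31.600917
(20 - 54.5)^2 / 54.5 = 1190.25 / 54.5 = 4761/218 ≈ 21.839450
chi2 = 5878/109 ≈ 53.926606

53.9266


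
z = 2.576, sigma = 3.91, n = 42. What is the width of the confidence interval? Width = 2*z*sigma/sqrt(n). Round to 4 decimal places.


width = 2*z*sigma/sqrt(n)
2*z*sigma = 2 * 2.576 * 3.91 = 20.14432
sqrt(42) ≈ 6.480741
width = 20.14432 / 6.480741 ≈ 3.108336

3.1083


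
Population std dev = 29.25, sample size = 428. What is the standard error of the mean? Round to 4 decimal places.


SE = sigma / sqrt(n)
sqrt(428) ≈ 20.688161
SE = 29.25 / 20.688161 ≈ 1.413852

1.4139


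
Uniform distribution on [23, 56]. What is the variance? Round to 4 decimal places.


Var = (b-a)^2 / 12
(b-a)^2 = (56 - 23)^2 = 1089
Var = 1089/12 = 90.75

90.7500


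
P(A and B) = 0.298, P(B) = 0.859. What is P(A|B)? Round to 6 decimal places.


P(A|B) = P(A and B) / P(B) = 0.298 / 0.859 = 298/859 ≈ 0.34691502

0.346915


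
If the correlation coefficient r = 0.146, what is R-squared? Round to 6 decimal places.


R^2 = r^2 = (0.146)^2 = 0.021316

0.021316


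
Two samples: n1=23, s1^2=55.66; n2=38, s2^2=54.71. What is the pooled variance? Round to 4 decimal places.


sp^2 = ((n1-1)*s1^2 + (n2-1)*s2^2)/(n1+n2-2)
(n1-1)*s1^2 = 22 * 55.66 = 1224.52
(n2-1)*s2^2 = 37 * 54.71 = 2024.27
numerator = 1224.52 + 2024.27 = 3248.79
n1+n2-2 = 59
sp^2 = 3248.79 / 59 = 324879/5900 ≈ 55.064237

55.0642


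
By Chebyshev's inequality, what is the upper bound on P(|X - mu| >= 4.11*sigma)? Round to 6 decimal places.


P <= 1/k^2
k^2 = 4.11^2 = 16.8921
1/k^2 = 1 / 16.8921 ≈ 0.05919927

0.059199


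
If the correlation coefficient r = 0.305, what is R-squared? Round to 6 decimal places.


R^2 = r^2 = (0.305)^2 = 0.093025

0.093025


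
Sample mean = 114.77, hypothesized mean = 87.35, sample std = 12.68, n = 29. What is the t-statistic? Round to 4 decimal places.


t = (xbar - mu0) / (s/sqrt(n))
xbar - mu0 = 114.77 - 87.35 = 27.42
sqrt(29) ≈ 5.38516481
s/sqrt(n) = 12.68 / 5.38516481 ≈ 2.35461689
t = 27.42 / 2.35461689 ≈ 11.645207

11.6452


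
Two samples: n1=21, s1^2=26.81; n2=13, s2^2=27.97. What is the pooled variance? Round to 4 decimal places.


sp^2 = ((n1-1)*s1^2 + (n2-1)*s2^2)/(n1+n2-2)
(n1-1)*s1^2 = 20 * 26.81 = 536.2
(n2-1)*s2^2 = 12 * 27.97 = 335.64
numerator = 536.2 + 335.64 = 871.84
n1+n2-2 = 32
sp^2 = 871.84 / 32 = 27.245

27.2450


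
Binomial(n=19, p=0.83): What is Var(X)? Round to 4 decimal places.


Var = n*p*(1-p) = 19 * 0.83 * 0.17 = 2.6809

2.6809


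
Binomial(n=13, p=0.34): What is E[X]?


E[X] = n*p = 13 * 0.34 = 4.42

4.42


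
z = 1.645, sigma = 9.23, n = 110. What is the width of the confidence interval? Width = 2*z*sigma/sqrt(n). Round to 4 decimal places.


width = 2*z*sigma/sqrt(n)
2*z*sigma = 2 * 1.645 * 9.23 = 30.3667
sqrt(110) ≈ 10.488088
width = 30.3667 / 10.488088 ≈ 2.895351

2.8954


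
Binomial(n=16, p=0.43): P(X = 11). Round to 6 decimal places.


P = C(n,k) * p^k * (1-p)^(n-k)
C(16,11) = 4368
p^k = 0.43^11 ≈ 0.00009292937
(1-p)^(n-k) = 0.57^5 ≈ 0.06016921
P = 4368 * 0.00009292937 * 0.06016921 ≈ 0.024424

0.024424


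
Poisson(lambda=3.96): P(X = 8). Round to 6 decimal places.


P = e^(-lam) * lam^k / k!
e^(-3.96) ≈ 0.01906311
lam^k = 3.96^8 ≈ 60472.996294
k! = 8! = 40320
P = 0.01906311 * 60472.996294 / 40320 ≈ 0.028591

0.028591


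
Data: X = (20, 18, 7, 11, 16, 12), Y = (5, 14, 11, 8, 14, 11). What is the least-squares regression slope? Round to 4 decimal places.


b = sum((xi-xbar)(yi-ybar)) / sum((xi-xbar)^2)
n = 6, xbar = 84/6 = 14, ybar = 63/6 = 10.5
Sxy = sum((xi-xbar)(yi-ybar)) = -9
Sxx = sum((xi-xbar)^2) = 118
b = Sxy / Sxx = -9/118 ≈ -0.076271

-0.0763


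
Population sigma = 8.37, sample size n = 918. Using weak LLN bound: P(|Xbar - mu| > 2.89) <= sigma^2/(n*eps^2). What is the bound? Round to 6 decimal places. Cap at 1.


bound = min(1, sigma^2/(n*eps^2))
sigma^2 = 8.37^2 = 70.0569
n*eps^2 = 918 * 2.89^2 = 918 * 8.3521 = 7667.2278
sigma^2/(n*eps^2) = 70.0569 / 7667.2278 ≈ 0.00913719

0.009137


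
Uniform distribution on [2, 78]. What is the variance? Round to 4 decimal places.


Var = (b-a)^2 / 12
(b-a)^2 = (78 - 2)^2 = 5776
Var = 5776/12 ≈ 481.333333

481.3333


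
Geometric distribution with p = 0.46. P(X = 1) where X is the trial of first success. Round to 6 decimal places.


P = (1-p)^(k-1) * p
(1-p)^(k-1) = 0.54^0 = 1
P = 1 * 0.46 = 0.46

0.460000


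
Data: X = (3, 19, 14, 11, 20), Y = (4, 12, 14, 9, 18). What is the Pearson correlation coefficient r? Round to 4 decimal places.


r = sum((xi-xbar)(yi-ybar)) / sqrt(sum((xi-xbar)^2) * sum((yi-ybar)^2))
n = 5, xbar = 67/5 = 13.4, ybar = 57/5 = 11.4
Sxy = sum((xi-xbar)(yi-ybar)) = 131.2
Sxx = sum((xi-xbar)^2) = 189.2
Syy = sum((yi-ybar)^2) = 111.2
sqrt(Sxx*Syy) ≈ 145.048406
r = Sxy / sqrt(Sxx*Syy) = 131.2 / 145.048406 ≈ 0.904526

0.9045


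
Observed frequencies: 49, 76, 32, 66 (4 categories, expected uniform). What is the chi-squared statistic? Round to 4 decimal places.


chi2 = sum((O-E)^2/E), E = total/4
total = 223, E = 223/4 = 55.75
(49 - 55.75)^2 / 55.75 = 45.5625 / 55.75 = 729/892 ≈ 0.817265
(76 - 55.75)^2 / 55.75 = 410.0625 / 55.75 = 6561/892 ≈ 7.355381
(32 - 55.75)^2 / 55.75 = 564.0625 / 55.75 = 9025/892 ≈ 10.117713
(66 - 55.75)^2 / 55.75 = 105.0625 / 55.75 = 1681/892 ≈ 1.884529
chi2 = 4499/223 ≈ 20.174888

20.1749


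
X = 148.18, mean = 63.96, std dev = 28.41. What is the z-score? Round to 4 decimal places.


z = (X - mu) / sigma
X - mu = 148.18 - 63.96 = 84.22
z = 84.22 / 28.41 = 8422/2841 ≈ 2.964449

2.9644


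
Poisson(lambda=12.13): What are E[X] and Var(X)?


E[X] = Var(X) = lambda = 12.13

12.13, 12.13


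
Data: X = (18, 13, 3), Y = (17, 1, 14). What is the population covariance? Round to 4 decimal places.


Cov = (1/n)*sum((xi-xbar)(yi-ybar))
n = 3, xbar = 34/3 ≈ 11.333333, ybar = 32/3 ≈ 10.666667
sum((xi-xbar)(yi-ybar)) = -5/3 ≈ -1.666667
Cov = -1.666667 / 3 = -5/9 ≈ -0.555556

-0.5556


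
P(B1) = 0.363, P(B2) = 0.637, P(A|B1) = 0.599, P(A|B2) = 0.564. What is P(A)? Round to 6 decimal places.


P(A) = P(A|B1)*P(B1) + P(A|B2)*P(B2)
P(A|B1)*P(B1) = 0.599 * 0.363 = 0.217437
P(A|B2)*P(B2) = 0.564 * 0.637 = 0.359268
P(A) = 0.217437 + 0.359268 = 0.576705

0.576705


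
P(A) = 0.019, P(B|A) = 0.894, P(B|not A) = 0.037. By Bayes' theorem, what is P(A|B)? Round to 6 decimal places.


P(A|B) = P(B|A)*P(A) / P(B), P(B) = P(B|A)*P(A) + P(B|not A)*P(not A)
P(B|A)*P(A) = 0.894 * 0.019 = 0.016986
P(B|not A)*P(not A) = 0.037 * 0.981 = 0.036297
P(B) = 0.016986 + 0.036297 = 0.053283
P(A|B) = 0.016986 / 0.053283 ≈ 0.31878836

0.318788


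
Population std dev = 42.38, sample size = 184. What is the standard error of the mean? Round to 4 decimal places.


SE = sigma / sqrt(n)
sqrt(184) ≈ 13.564660
SE = 42.38 / 13.564660 ≈ 3.124295

3.1243


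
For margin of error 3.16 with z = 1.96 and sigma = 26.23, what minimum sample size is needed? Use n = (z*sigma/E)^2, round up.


z*sigma/E = 1.96 * 26.23 / 3.16 = 128527/7900 ≈ 16.269241
(z*sigma/E)^2 ≈ 264.688187
round up: n = 265

265


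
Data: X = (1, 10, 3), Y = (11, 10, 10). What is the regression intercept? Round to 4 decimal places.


a = ybar - b*xbar, where b = sum((xi-xbar)(yi-ybar)) / sum((xi-xbar)^2)
n = 3, xbar = 14/3 ≈ 4.666667, ybar = 31/3 ≈ 10.333333
Sxy = sum((xi-xbar)(yi-ybar)) = -11/3 ≈ -3.666667
Sxx = sum((xi-xbar)^2) = 134/3 ≈ 44.666667
b = Sxy / Sxx = -11/134 ≈ -0.082090
a = 10.333333 - (-0.082090) * 4.666667 = 718/67 ≈ 10.716418

10.7164


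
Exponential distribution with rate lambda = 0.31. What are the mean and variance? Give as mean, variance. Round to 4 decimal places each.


mean = 1/lam, var = 1/lam^2
mean = 1 / 0.31 = 100/31 ≈ 3.225806
lam^2 = 0.31^2 = 0.0961
var = 1 / 0.0961 = 10000/961 ≈ 10.405827

3.2258, 10.4058


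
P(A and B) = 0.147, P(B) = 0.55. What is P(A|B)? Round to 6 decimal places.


P(A|B) = P(A and B) / P(B) = 0.147 / 0.55 = 147/550 ≈ 0.26727273

0.267273


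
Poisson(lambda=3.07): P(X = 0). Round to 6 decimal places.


P = e^(-lam) * lam^k / k!
e^(-3.07) ≈ 0.04642115
lam^k = 3.07^0 = 1
k! = 0! = 1
P = 0.04642115 * 1 / 1 ≈ 0.046421

0.046421


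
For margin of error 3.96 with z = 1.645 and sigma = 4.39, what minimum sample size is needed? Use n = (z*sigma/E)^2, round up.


z*sigma/E = 1.645 * 4.39 / 3.96 ≈ 1.823624
(z*sigma/E)^2 ≈ 3.325604
round up: n = 4

4


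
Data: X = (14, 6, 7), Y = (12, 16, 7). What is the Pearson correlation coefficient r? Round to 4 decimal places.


r = sum((xi-xbar)(yi-ybar)) / sqrt(sum((xi-xbar)^2) * sum((yi-ybar)^2))
n = 3, xbar = 27/3 = 9, ybar = 35/3 ≈ 11.666667
Sxy = sum((xi-xbar)(yi-ybar)) = -2
Sxx = sum((xi-xbar)^2) = 38
Syy = sum((yi-ybar)^2) = 122/3 ≈ 40.666667
sqrt(Sxx*Syy) ≈ 39.310728
r = Sxy / sqrt(Sxx*Syy) = -2 / 39.310728 ≈ -0.050877

-0.0509


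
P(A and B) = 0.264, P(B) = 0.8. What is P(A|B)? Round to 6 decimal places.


P(A|B) = P(A and B) / P(B) = 0.264 / 0.8 = 0.33

0.330000


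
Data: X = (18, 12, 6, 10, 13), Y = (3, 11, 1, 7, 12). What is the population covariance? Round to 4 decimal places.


Cov = (1/n)*sum((xi-xbar)(yi-ybar))
n = 5, xbar = 59/5 = 11.8, ybar = 34/5 = 6.8
sum((xi-xbar)(yi-ybar)) = 16.8
Cov = 16.8 / 5 = 3.36

3.3600


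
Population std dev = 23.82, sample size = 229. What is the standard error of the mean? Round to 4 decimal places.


SE = sigma / sqrt(n)
sqrt(229) ≈ 15.132746
SE = 23.82 / 15.132746 ≈ 1.574070

1.5741


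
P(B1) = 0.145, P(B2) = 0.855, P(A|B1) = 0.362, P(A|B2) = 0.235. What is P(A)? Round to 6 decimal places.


P(A) = P(A|B1)*P(B1) + P(A|B2)*P(B2)
P(A|B1)*P(B1) = 0.362 * 0.145 = 0.05249
P(A|B2)*P(B2) = 0.235 * 0.855 = 0.200925
P(A) = 0.05249 + 0.200925 = 0.253415

0.253415


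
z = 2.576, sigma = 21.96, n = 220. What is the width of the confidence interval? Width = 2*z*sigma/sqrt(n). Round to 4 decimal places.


width = 2*z*sigma/sqrt(n)
2*z*sigma = 2 * 2.576 * 21.96 = 113.13792
sqrt(220) ≈ 14.832397
width = 113.13792 / 14.832397 ≈ 7.627757

7.6278


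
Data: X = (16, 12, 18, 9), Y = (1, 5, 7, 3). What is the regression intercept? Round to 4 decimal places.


a = ybar - b*xbar, where b = sum((xi-xbar)(yi-ybar)) / sum((xi-xbar)^2)
n = 4, xbar = 55/4 = 13.75, ybar = 16/4 = 4
Sxy = sum((xi-xbar)(yi-ybar)) = 9
Sxx = sum((xi-xbar)^2) = 48.75
b = Sxy / Sxx = 12/65 ≈ 0.184615
a = 4 - 0.184615 * 13.75 = 19/13 ≈ 1.461538

1.4615


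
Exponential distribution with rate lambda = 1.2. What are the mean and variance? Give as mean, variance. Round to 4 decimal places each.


mean = 1/lam, var = 1/lam^2
mean = 1 / 1.2 = 5/6 ≈ 0.833333
lam^2 = 1.2^2 = 1.44
var = 1 / 1.44 = 25/36 ≈ 0.694444

0.8333, 0.6944


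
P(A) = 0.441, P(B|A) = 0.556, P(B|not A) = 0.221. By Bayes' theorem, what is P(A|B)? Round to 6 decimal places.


P(A|B) = P(B|A)*P(A) / P(B), P(B) = P(B|A)*P(A) + P(B|not A)*P(not A)
P(B|A)*P(A) = 0.556 * 0.441 = 0.245196
P(B|not A)*P(not A) = 0.221 * 0.559 = 0.123539
P(B) = 0.245196 + 0.123539 = 0.368735
P(A|B) = 0.245196 / 0.368735 ≈ 0.66496535

0.664965


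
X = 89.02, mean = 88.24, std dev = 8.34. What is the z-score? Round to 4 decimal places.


z = (X - mu) / sigma
X - mu = 89.02 - 88.24 = 0.78
z = 0.78 / 8.34 = 13/139 ≈ 0.093525

0.0935


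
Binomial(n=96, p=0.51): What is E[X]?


E[X] = n*p = 96 * 0.51 = 48.96

48.96


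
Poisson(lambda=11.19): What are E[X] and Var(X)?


E[X] = Var(X) = lambda = 11.19

11.19, 11.19


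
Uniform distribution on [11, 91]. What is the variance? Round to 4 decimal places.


Var = (b-a)^2 / 12
(b-a)^2 = (91 - 11)^2 = 6400
Var = 6400/12 ≈ 533.333333

533.3333


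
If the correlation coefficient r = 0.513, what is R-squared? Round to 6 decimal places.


R^2 = r^2 = (0.513)^2 = 0.263169

0.263169


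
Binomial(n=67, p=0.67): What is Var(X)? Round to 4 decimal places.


Var = n*p*(1-p) = 67 * 0.67 * 0.33 = 14.8137

14.8137


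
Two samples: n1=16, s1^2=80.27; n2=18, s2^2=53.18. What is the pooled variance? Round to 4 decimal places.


sp^2 = ((n1-1)*s1^2 + (n2-1)*s2^2)/(n1+n2-2)
(n1-1)*s1^2 = 15 * 80.27 = 1204.05
(n2-1)*s2^2 = 17 * 53.18 = 904.06
numerator = 1204.05 + 904.06 = 2108.11
n1+n2-2 = 32
sp^2 = 2108.11 / 32 = 210811/3200 ≈ 65.878438

65.8784


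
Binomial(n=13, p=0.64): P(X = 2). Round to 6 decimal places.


P = C(n,k) * p^k * (1-p)^(n-k)
C(13,2) = 78
p^k = 0.64^2 = 0.4096
(1-p)^(n-k) = 0.36^11 ≈ 0.00001316217
P = 78 * 0.4096 * 0.00001316217 ≈ 0.000421

0.000421


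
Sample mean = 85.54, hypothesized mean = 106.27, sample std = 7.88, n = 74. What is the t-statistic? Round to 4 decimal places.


t = (xbar - mu0) / (s/sqrt(n))
xbar - mu0 = 85.54 - 106.27 = -20.73
sqrt(74) ≈ 8.60232527
s/sqrt(n) = 7.88 / 8.60232527 ≈ 0.91603139
t = -20.73 / 0.91603139 ≈ -22.630229

-22.6302


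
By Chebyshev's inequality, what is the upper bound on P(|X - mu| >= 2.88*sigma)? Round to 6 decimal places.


P <= 1/k^2
k^2 = 2.88^2 = 8.2944
1/k^2 = 1 / 8.2944 = 625/5184 ≈ 0.12056327

0.120563


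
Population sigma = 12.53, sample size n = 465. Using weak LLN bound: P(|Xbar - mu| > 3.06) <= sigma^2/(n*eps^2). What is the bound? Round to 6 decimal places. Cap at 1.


bound = min(1, sigma^2/(n*eps^2))
sigma^2 = 12.53^2 = 157.0009
n*eps^2 = 465 * 3.06^2 = 465 * 9.3636 = 4354.074
sigma^2/(n*eps^2) = 157.0009 / 4354.074 ≈ 0.03605839

0.036058


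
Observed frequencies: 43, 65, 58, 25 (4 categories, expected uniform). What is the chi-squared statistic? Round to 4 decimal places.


chi2 = sum((O-E)^2/E), E = total/4
total = 191, E = 191/4 = 47.75
(43 - 47.75)^2 / 47.75 = 22.5625 / 47.75 = 361/764 ≈ 0.472513
(65 - 47.75)^2 / 47.75 = 297.5625 / 47.75 = 4761/764 ≈ 6.231675
(58 - 47.75)^2 / 47.75 = 105.0625 / 47.75 = 1681/764 ≈ 2.200262
(25 - 47.75)^2 / 47.75 = 517.5625 / 47.75 = 8281/764 ≈ 10.839005
chi2 = 3771/191 ≈ 19.743455

19.7435


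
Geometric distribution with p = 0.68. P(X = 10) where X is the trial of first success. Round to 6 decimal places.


P = (1-p)^(k-1) * p
(1-p)^(k-1) = 0.32^9 ≈ 0.00003518437
P = 0.00003518437 * 0.68 ≈ 0.00002392537

0.000024


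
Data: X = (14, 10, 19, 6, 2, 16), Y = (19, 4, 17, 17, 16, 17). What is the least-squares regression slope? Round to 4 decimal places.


b = sum((xi-xbar)(yi-ybar)) / sum((xi-xbar)^2)
n = 6, xbar = 67/6 ≈ 11.166667, ybar = 90/6 = 15
Sxy = sum((xi-xbar)(yi-ybar)) = 30
Sxx = sum((xi-xbar)^2) = 1229/6 ≈ 204.833333
b = Sxy / Sxx = 180/1229 ≈ 0.146461

0.1465


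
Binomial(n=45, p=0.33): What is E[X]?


E[X] = n*p = 45 * 0.33 = 14.85

14.85


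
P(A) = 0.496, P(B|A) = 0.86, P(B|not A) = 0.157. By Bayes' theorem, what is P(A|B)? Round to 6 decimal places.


P(A|B) = P(B|A)*P(A) / P(B), P(B) = P(B|A)*P(A) + P(B|not A)*P(not A)
P(B|A)*P(A) = 0.86 * 0.496 = 0.42656
P(B|not A)*P(not A) = 0.157 * 0.504 = 0.079128
P(B) = 0.42656 + 0.079128 = 0.505688
P(A|B) = 0.42656 / 0.505688 ≈ 0.84352407

0.843524
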